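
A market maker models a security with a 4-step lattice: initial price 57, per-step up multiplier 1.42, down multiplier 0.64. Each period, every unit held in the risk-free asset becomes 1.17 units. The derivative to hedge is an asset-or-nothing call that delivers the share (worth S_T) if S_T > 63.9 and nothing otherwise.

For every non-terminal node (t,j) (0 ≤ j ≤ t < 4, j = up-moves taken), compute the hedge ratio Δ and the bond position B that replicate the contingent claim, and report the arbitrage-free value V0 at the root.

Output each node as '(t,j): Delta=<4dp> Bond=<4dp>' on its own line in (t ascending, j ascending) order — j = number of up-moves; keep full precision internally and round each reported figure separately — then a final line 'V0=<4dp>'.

No-arbitrage ⇒ martingale measure with p* = (R−d)/(u−d) = 0.6795.
Terminal payoffs: V(4,0)=0.0000, V(4,1)=0.0000, V(4,2)=0.0000, V(4,3)=104.4527, V(4,4)=231.7545
(3,0): S=14.9422. Δ = (V_up−V_dn)/(S_up−S_dn) = (0.0000−0.0000)/(21.2179−9.5630) = 0.0000. V = [p*·0.0000 + (1−p*)·0.0000]/1.17 = 0.0000. B = V − Δ·S = 0.0000.
(3,1): S=33.1530. Δ = (V_up−V_dn)/(S_up−S_dn) = (0.0000−0.0000)/(47.0773−21.2179) = 0.0000. V = [p*·0.0000 + (1−p*)·0.0000]/1.17 = 0.0000. B = V − Δ·S = 0.0000.
(3,2): S=73.5583. Δ = (V_up−V_dn)/(S_up−S_dn) = (104.4527−0.0000)/(104.4527−47.0773) = 1.8205. V = [p*·104.4527 + (1−p*)·0.0000]/1.17 = 60.6618. B = V − Δ·S = -73.2520.
(3,3): S=163.2074. Δ = (V_up−V_dn)/(S_up−S_dn) = (231.7545−104.4527)/(231.7545−104.4527) = 1.0000. V = [p*·231.7545 + (1−p*)·104.4527]/1.17 = 163.2074. B = V − Δ·S = 0.0000.
(2,0): S=23.3472. Δ = (V_up−V_dn)/(S_up−S_dn) = (0.0000−0.0000)/(33.1530−14.9422) = 0.0000. V = [p*·0.0000 + (1−p*)·0.0000]/1.17 = 0.0000. B = V − Δ·S = 0.0000.
(2,1): S=51.8016. Δ = (V_up−V_dn)/(S_up−S_dn) = (60.6618−0.0000)/(73.5583−33.1530) = 1.5013. V = [p*·60.6618 + (1−p*)·0.0000]/1.17 = 35.2298. B = V − Δ·S = -42.5417.
(2,2): S=114.9348. Δ = (V_up−V_dn)/(S_up−S_dn) = (163.2074−60.6618)/(163.2074−73.5583) = 1.1439. V = [p*·163.2074 + (1−p*)·60.6618]/1.17 = 111.4019. B = V − Δ·S = -20.0668.
(1,0): S=36.4800. Δ = (V_up−V_dn)/(S_up−S_dn) = (35.2298−0.0000)/(51.8016−23.3472) = 1.2381. V = [p*·35.2298 + (1−p*)·0.0000]/1.17 = 20.4600. B = V − Δ·S = -24.7064.
(1,1): S=80.9400. Δ = (V_up−V_dn)/(S_up−S_dn) = (111.4019−35.2298)/(114.9348−51.8016) = 1.2065. V = [p*·111.4019 + (1−p*)·35.2298]/1.17 = 74.3485. B = V − Δ·S = -23.3080.
(0,0): S=57.0000. Δ = (V_up−V_dn)/(S_up−S_dn) = (74.3485−20.4600)/(80.9400−36.4800) = 1.2121. V = [p*·74.3485 + (1−p*)·20.4600]/1.17 = 48.7834. B = V − Δ·S = -20.3044.
The time-0 hedge costs 48.7834, which is the no-arbitrage price.

(0,0): Delta=1.2121 Bond=-20.3044
(1,0): Delta=1.2381 Bond=-24.7064
(1,1): Delta=1.2065 Bond=-23.3080
(2,0): Delta=0.0000 Bond=0.0000
(2,1): Delta=1.5013 Bond=-42.5417
(2,2): Delta=1.1439 Bond=-20.0668
(3,0): Delta=0.0000 Bond=0.0000
(3,1): Delta=0.0000 Bond=0.0000
(3,2): Delta=1.8205 Bond=-73.2520
(3,3): Delta=1.0000 Bond=0.0000
V0=48.7834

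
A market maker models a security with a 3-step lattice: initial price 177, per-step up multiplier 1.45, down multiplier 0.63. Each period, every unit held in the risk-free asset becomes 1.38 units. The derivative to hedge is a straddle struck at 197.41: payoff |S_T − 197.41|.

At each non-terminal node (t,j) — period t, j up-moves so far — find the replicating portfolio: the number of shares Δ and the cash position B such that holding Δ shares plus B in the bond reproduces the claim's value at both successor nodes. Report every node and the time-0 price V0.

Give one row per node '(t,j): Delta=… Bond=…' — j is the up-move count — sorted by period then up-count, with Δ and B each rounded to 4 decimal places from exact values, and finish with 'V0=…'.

(0,0): Delta=0.8890 Bond=-53.9432
(1,0): Delta=-0.4630 Bond=76.3252
(1,1): Delta=0.9438 Bond=-88.5131
(2,0): Delta=-1.0000 Bond=143.0507
(2,1): Delta=-0.4413 Bond=101.8081
(2,2): Delta=1.0000 Bond=-143.0507
V0=103.4105

The replicating-portfolio and risk-neutral prices coincide; use p* = (1.38−0.63)/(1.45−0.63) = 0.9146 for the latter.
Terminal values V(3,·): V(3,0)=153.1517, V(3,1)=95.5456, V(3,2)=37.0398, V(3,3)=342.1966
  t=2,j=0: stock 70.2513 → up 101.8644 (V=95.5456), down 44.2583 (V=153.1517). Price 72.7994; hedge Δ=-1.0000, bond B=143.0507.
  t=2,j=1: stock 161.6895 → up 234.4498 (V=37.0398), down 101.8644 (V=95.5456). Price 30.4595; hedge Δ=-0.4413, bond B=101.8081.
  t=2,j=2: stock 372.1425 → up 539.6066 (V=342.1966), down 234.4498 (V=37.0398). Price 229.0918; hedge Δ=1.0000, bond B=-143.0507.
  t=1,j=0: stock 111.5100 → up 161.6895 (V=30.4595), down 70.2513 (V=72.7994). Price 24.6913; hedge Δ=-0.4630, bond B=76.3252.
  t=1,j=1: stock 256.6500 → up 372.1425 (V=229.0918), down 161.6895 (V=30.4595). Price 153.7213; hedge Δ=0.9438, bond B=-88.5131.
  t=0,j=0: stock 177.0000 → up 256.6500 (V=153.7213), down 111.5100 (V=24.6913). Price 103.4105; hedge Δ=0.8890, bond B=-53.9432.
Root portfolio cost Δ·177+B reproduces V0=103.4105.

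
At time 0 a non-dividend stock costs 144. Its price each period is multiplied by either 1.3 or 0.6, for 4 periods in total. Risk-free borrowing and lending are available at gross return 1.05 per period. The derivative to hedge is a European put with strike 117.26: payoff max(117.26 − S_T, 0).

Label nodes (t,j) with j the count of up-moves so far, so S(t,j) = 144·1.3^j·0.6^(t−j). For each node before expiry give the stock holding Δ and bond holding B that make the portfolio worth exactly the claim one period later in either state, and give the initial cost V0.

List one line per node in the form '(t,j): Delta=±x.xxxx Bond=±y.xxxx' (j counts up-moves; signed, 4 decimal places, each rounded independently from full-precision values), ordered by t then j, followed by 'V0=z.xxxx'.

(0,0): Delta=-0.2205 Bond=48.1845
(1,0): Delta=-0.5503 Bond=79.0904
(1,1): Delta=-0.1359 Bond=34.7622
(2,0): Delta=-1.0000 Bond=106.3583
(2,1): Delta=-0.4350 Bond=70.0930
(2,2): Delta=-0.0592 Bond=17.8377
(3,0): Delta=-1.0000 Bond=111.6762
(3,1): Delta=-1.0000 Bond=111.6762
(3,2): Delta=-0.2901 Bond=52.4429
(3,3): Delta=0.0000 Bond=0.0000
V0=16.4384

Risk-neutral probability p* = (R−d)/(u−d) = (1.05−0.6)/(1.3−0.6) = 0.6429.
Payoff layer (t=4): V(4,0)=98.5976, V(4,1)=76.8248, V(4,2)=29.6504, V(4,3)=0.0000, V(4,4)=0.0000
(3,0): S=31.1040. Δ = (V_up−V_dn)/(S_up−S_dn) = (76.8248−98.5976)/(40.4352−18.6624) = -1.0000. V = [p*·76.8248 + (1−p*)·98.5976]/1.05 = 80.5722. B = V − Δ·S = 111.6762.
(3,1): S=67.3920. Δ = (V_up−V_dn)/(S_up−S_dn) = (29.6504−76.8248)/(87.6096−40.4352) = -1.0000. V = [p*·29.6504 + (1−p*)·76.8248]/1.05 = 44.2842. B = V − Δ·S = 111.6762.
(3,2): S=146.0160. Δ = (V_up−V_dn)/(S_up−S_dn) = (0.0000−29.6504)/(189.8208−87.6096) = -0.2901. V = [p*·0.0000 + (1−p*)·29.6504]/1.05 = 10.0852. B = V − Δ·S = 52.4429.
(3,3): S=316.3680. Δ = (V_up−V_dn)/(S_up−S_dn) = (0.0000−0.0000)/(411.2784−189.8208) = 0.0000. V = [p*·0.0000 + (1−p*)·0.0000]/1.05 = 0.0000. B = V − Δ·S = 0.0000.
(2,0): S=51.8400. Δ = (V_up−V_dn)/(S_up−S_dn) = (44.2842−80.5722)/(67.3920−31.1040) = -1.0000. V = [p*·44.2842 + (1−p*)·80.5722]/1.05 = 54.5183. B = V − Δ·S = 106.3583.
(2,1): S=112.3200. Δ = (V_up−V_dn)/(S_up−S_dn) = (10.0852−44.2842)/(146.0160−67.3920) = -0.4350. V = [p*·10.0852 + (1−p*)·44.2842]/1.05 = 21.2372. B = V − Δ·S = 70.0930.
(2,2): S=243.3600. Δ = (V_up−V_dn)/(S_up−S_dn) = (0.0000−10.0852)/(316.3680−146.0160) = -0.0592. V = [p*·0.0000 + (1−p*)·10.0852]/1.05 = 3.4303. B = V − Δ·S = 17.8377.
(1,0): S=86.4000. Δ = (V_up−V_dn)/(S_up−S_dn) = (21.2372−54.5183)/(112.3200−51.8400) = -0.5503. V = [p*·21.2372 + (1−p*)·54.5183]/1.05 = 31.5460. B = V − Δ·S = 79.0904.
(1,1): S=187.2000. Δ = (V_up−V_dn)/(S_up−S_dn) = (3.4303−21.2372)/(243.3600−112.3200) = -0.1359. V = [p*·3.4303 + (1−p*)·21.2372]/1.05 = 9.3238. B = V − Δ·S = 34.7622.
(0,0): S=144.0000. Δ = (V_up−V_dn)/(S_up−S_dn) = (9.3238−31.5460)/(187.2000−86.4000) = -0.2205. V = [p*·9.3238 + (1−p*)·31.5460]/1.05 = 16.4384. B = V − Δ·S = 48.1845.
Root portfolio cost Δ·144+B reproduces V0=16.4384.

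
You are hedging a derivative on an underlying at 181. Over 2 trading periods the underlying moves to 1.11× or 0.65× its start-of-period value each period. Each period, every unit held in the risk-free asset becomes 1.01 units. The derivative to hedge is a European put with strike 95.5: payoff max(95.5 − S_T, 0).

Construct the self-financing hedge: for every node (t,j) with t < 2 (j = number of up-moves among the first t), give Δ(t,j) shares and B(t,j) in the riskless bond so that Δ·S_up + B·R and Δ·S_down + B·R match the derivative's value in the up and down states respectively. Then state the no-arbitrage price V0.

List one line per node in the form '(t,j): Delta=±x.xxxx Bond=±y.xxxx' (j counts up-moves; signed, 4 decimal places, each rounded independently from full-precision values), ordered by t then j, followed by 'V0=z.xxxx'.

(0,0): Delta=-0.0492 Bond=9.7847
(1,0): Delta=-0.3516 Bond=45.4596
(1,1): Delta=0.0000 Bond=0.0000
V0=0.8815

Under the risk-neutral measure, an up-move has probability p* = (R−d)/(u−d) = 0.7826 and values discount at R = 1.01.
At expiry t=2: V(2,0)=19.0275, V(2,1)=0.0000, V(2,2)=0.0000
(1,0): S=117.6500. Δ = (V_up−V_dn)/(S_up−S_dn) = (0.0000−19.0275)/(130.5915−76.4725) = -0.3516. V = [p*·0.0000 + (1−p*)·19.0275]/1.01 = 4.0955. B = V − Δ·S = 45.4596.
(1,1): S=200.9100. Δ = (V_up−V_dn)/(S_up−S_dn) = (0.0000−0.0000)/(223.0101−130.5915) = 0.0000. V = [p*·0.0000 + (1−p*)·0.0000]/1.01 = 0.0000. B = V − Δ·S = 0.0000.
(0,0): S=181.0000. Δ = (V_up−V_dn)/(S_up−S_dn) = (0.0000−4.0955)/(200.9100−117.6500) = -0.0492. V = [p*·0.0000 + (1−p*)·4.0955]/1.01 = 0.8815. B = V − Δ·S = 9.7847.
The time-0 hedge costs 0.8815, which is the no-arbitrage price.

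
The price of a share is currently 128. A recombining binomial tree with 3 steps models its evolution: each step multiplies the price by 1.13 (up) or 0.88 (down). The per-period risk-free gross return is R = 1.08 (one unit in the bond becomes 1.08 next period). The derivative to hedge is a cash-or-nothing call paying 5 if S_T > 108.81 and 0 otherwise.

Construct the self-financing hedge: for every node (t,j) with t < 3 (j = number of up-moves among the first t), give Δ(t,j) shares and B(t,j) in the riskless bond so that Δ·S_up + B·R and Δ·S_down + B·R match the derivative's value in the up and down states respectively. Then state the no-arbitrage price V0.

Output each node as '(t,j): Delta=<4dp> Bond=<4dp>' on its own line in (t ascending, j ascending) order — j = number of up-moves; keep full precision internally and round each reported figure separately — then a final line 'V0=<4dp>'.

No-arbitrage ⇒ martingale measure with p* = (R−d)/(u−d) = 0.8000.
Payoff layer (t=3): V(3,0)=0.0000, V(3,1)=5.0000, V(3,2)=5.0000, V(3,3)=5.0000
(2,0): S=99.1232. Δ = (V_up−V_dn)/(S_up−S_dn) = (5.0000−0.0000)/(112.0092−87.2284) = 0.2018. V = [p*·5.0000 + (1−p*)·0.0000]/1.08 = 3.7037. B = V − Δ·S = -16.2963.
(2,1): S=127.2832. Δ = (V_up−V_dn)/(S_up−S_dn) = (5.0000−5.0000)/(143.8300−112.0092) = 0.0000. V = [p*·5.0000 + (1−p*)·5.0000]/1.08 = 4.6296. B = V − Δ·S = 4.6296.
(2,2): S=163.4432. Δ = (V_up−V_dn)/(S_up−S_dn) = (5.0000−5.0000)/(184.6908−143.8300) = 0.0000. V = [p*·5.0000 + (1−p*)·5.0000]/1.08 = 4.6296. B = V − Δ·S = 4.6296.
(1,0): S=112.6400. Δ = (V_up−V_dn)/(S_up−S_dn) = (4.6296−3.7037)/(127.2832−99.1232) = 0.0329. V = [p*·4.6296 + (1−p*)·3.7037]/1.08 = 4.1152. B = V − Δ·S = 0.4115.
(1,1): S=144.6400. Δ = (V_up−V_dn)/(S_up−S_dn) = (4.6296−4.6296)/(163.4432−127.2832) = 0.0000. V = [p*·4.6296 + (1−p*)·4.6296]/1.08 = 4.2867. B = V − Δ·S = 4.2867.
(0,0): S=128.0000. Δ = (V_up−V_dn)/(S_up−S_dn) = (4.2867−4.1152)/(144.6400−112.6400) = 0.0054. V = [p*·4.2867 + (1−p*)·4.1152]/1.08 = 3.9374. B = V − Δ·S = 3.2515.
Self-financing check: at every node Δ·S+B equals the discounted successor values.

(0,0): Delta=0.0054 Bond=3.2515
(1,0): Delta=0.0329 Bond=0.4115
(1,1): Delta=0.0000 Bond=4.2867
(2,0): Delta=0.2018 Bond=-16.2963
(2,1): Delta=0.0000 Bond=4.6296
(2,2): Delta=0.0000 Bond=4.6296
V0=3.9374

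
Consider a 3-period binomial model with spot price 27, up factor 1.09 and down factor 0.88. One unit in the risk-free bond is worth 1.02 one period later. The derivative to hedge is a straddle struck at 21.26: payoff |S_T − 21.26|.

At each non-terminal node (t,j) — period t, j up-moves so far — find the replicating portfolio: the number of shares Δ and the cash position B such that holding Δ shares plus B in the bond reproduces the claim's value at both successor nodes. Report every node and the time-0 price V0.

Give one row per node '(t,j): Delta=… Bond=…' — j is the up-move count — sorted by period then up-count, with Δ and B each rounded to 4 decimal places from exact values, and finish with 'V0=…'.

(0,0): Delta=0.8923 Bond=-16.9249
(1,0): Delta=0.6253 Bond=-10.9214
(1,1): Delta=1.0000 Bond=-20.4344
(2,0): Delta=-0.3028 Bond=8.2668
(2,1): Delta=1.0000 Bond=-20.8431
(2,2): Delta=1.0000 Bond=-20.8431
V0=7.1659

Since d<R<u, set p* = (R−d)/(u−d) = 0.6667; price each node as the discounted p*-expectation of its children.
Terminal values V(3,·): V(3,0)=2.8603, V(3,1)=1.5306, V(3,2)=6.9693, V(3,3)=13.7058
(2,0): S=20.9088. Δ = (V_up−V_dn)/(S_up−S_dn) = (1.5306−2.8603)/(22.7906−18.3997) = -0.3028. V = [p*·1.5306 + (1−p*)·2.8603]/1.02 = 1.9351. B = V − Δ·S = 8.2668.
(2,1): S=25.8984. Δ = (V_up−V_dn)/(S_up−S_dn) = (6.9693−1.5306)/(28.2293−22.7906) = 1.0000. V = [p*·6.9693 + (1−p*)·1.5306]/1.02 = 5.0553. B = V − Δ·S = -20.8431.
(2,2): S=32.0787. Δ = (V_up−V_dn)/(S_up−S_dn) = (13.7058−6.9693)/(34.9658−28.2293) = 1.0000. V = [p*·13.7058 + (1−p*)·6.9693]/1.02 = 11.2356. B = V − Δ·S = -20.8431.
(1,0): S=23.7600. Δ = (V_up−V_dn)/(S_up−S_dn) = (5.0553−1.9351)/(25.8984−20.9088) = 0.6253. V = [p*·5.0553 + (1−p*)·1.9351]/1.02 = 3.9365. B = V − Δ·S = -10.9214.
(1,1): S=29.4300. Δ = (V_up−V_dn)/(S_up−S_dn) = (11.2356−5.0553)/(32.0787−25.8984) = 1.0000. V = [p*·11.2356 + (1−p*)·5.0553]/1.02 = 8.9956. B = V − Δ·S = -20.4344.
(0,0): S=27.0000. Δ = (V_up−V_dn)/(S_up−S_dn) = (8.9956−3.9365)/(29.4300−23.7600) = 0.8923. V = [p*·8.9956 + (1−p*)·3.9365]/1.02 = 7.1659. B = V − Δ·S = -16.9249.
The time-0 hedge costs 7.1659, which is the no-arbitrage price.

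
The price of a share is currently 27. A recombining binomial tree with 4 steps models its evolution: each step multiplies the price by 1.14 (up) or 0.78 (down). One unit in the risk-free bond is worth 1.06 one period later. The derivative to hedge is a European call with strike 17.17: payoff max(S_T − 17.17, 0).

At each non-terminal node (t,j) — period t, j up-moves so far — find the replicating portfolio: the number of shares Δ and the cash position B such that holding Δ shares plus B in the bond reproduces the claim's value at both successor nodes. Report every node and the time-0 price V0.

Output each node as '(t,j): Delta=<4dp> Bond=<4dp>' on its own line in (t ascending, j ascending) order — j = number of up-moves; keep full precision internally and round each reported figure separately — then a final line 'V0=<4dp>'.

The replicating-portfolio and risk-neutral prices coincide; use p* = (1.06−0.78)/(1.14−0.78) = 0.7778 for the latter.
Payoff layer (t=4): V(4,0)=0.0000, V(4,1)=0.0000, V(4,2)=4.1783, V(4,3)=14.0313, V(4,4)=28.4319
  t=3,j=0: stock 12.8129 → up 14.6067 (V=0.0000), down 9.9941 (V=0.0000). Price 0.0000; hedge Δ=0.0000, bond B=0.0000.
  t=3,j=1: stock 18.7266 → up 21.3483 (V=4.1783), down 14.6067 (V=0.0000). Price 3.0658; hedge Δ=0.6198, bond B=-8.5405.
  t=3,j=2: stock 27.3696 → up 31.2013 (V=14.0313), down 21.3483 (V=4.1783). Price 11.1715; hedge Δ=1.0000, bond B=-16.1981.
  t=3,j=3: stock 40.0017 → up 45.6019 (V=28.4319), down 31.2013 (V=14.0313). Price 23.8036; hedge Δ=1.0000, bond B=-16.1981.
  t=2,j=0: stock 16.4268 → up 18.7266 (V=3.0658), down 12.8129 (V=0.0000). Price 2.2496; hedge Δ=0.5184, bond B=-6.2666.
  t=2,j=1: stock 24.0084 → up 27.3696 (V=11.1715), down 18.7266 (V=3.0658). Price 8.8398; hedge Δ=0.9378, bond B=-13.6759.
  t=2,j=2: stock 35.0892 → up 40.0017 (V=23.8036), down 27.3696 (V=11.1715). Price 19.8080; hedge Δ=1.0000, bond B=-15.2812.
  t=1,j=0: stock 21.0600 → up 24.0084 (V=8.8398), down 16.4268 (V=2.2496). Price 6.9578; hedge Δ=0.8692, bond B=-11.3485.
  t=1,j=1: stock 30.7800 → up 35.0892 (V=19.8080), down 24.0084 (V=8.8398). Price 16.3874; hedge Δ=0.9898, bond B=-14.0797.
  t=0,j=0: stock 27.0000 → up 30.7800 (V=16.3874), down 21.0600 (V=6.9578). Price 13.4829; hedge Δ=0.9701, bond B=-12.7102.
Each (Δ,B) replicates both successor values, so the strategy is self-financing and V0 is arbitrage-free.

(0,0): Delta=0.9701 Bond=-12.7102
(1,0): Delta=0.8692 Bond=-11.3485
(1,1): Delta=0.9898 Bond=-14.0797
(2,0): Delta=0.5184 Bond=-6.2666
(2,1): Delta=0.9378 Bond=-13.6759
(2,2): Delta=1.0000 Bond=-15.2812
(3,0): Delta=0.0000 Bond=0.0000
(3,1): Delta=0.6198 Bond=-8.5405
(3,2): Delta=1.0000 Bond=-16.1981
(3,3): Delta=1.0000 Bond=-16.1981
V0=13.4829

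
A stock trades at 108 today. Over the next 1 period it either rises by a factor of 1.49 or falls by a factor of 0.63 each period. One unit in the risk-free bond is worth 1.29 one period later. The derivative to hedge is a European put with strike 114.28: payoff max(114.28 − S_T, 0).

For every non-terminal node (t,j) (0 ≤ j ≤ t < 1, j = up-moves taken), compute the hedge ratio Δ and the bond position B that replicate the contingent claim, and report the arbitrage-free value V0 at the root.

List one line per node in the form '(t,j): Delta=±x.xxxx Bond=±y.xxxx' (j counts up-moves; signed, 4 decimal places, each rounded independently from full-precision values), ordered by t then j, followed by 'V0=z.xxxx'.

(0,0): Delta=-0.4978 Bond=62.1035
V0=8.3360

No-arbitrage ⇒ martingale measure with p* = (R−d)/(u−d) = 0.7674.
Payoff layer (t=1): V(1,0)=46.2400, V(1,1)=0.0000
(0,0): S=108.0000. Δ = (V_up−V_dn)/(S_up−S_dn) = (0.0000−46.2400)/(160.9200−68.0400) = -0.4978. V = [p*·0.0000 + (1−p*)·46.2400]/1.29 = 8.3360. B = V − Δ·S = 62.1035.
The time-0 hedge costs 8.3360, which is the no-arbitrage price.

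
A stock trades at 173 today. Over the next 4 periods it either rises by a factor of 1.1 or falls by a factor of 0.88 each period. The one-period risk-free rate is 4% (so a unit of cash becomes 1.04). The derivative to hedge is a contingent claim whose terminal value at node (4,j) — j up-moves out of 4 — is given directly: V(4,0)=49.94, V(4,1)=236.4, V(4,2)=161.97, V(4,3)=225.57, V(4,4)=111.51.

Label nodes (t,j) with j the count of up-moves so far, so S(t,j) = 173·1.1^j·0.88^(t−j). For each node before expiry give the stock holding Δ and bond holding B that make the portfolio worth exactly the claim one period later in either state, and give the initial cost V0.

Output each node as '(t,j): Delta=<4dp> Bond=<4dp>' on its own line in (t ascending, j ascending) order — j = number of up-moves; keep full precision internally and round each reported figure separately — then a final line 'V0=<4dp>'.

The replicating-portfolio and risk-neutral prices coincide; use p* = (1.04−0.88)/(1.1−0.88) = 0.7273 for the latter.
Terminal payoffs: V(4,0)=49.9400, V(4,1)=236.4000, V(4,2)=161.9700, V(4,3)=225.5700, V(4,4)=111.5100
  t=3,j=0: stock 117.8947 → up 129.6841 (V=236.4000), down 103.7473 (V=49.9400). Price 178.4108; hedge Δ=7.1890, bond B=-669.1346.
  t=3,j=1: stock 147.3683 → up 162.1052 (V=161.9700), down 129.6841 (V=236.4000). Price 175.2587; hedge Δ=-2.2957, bond B=513.5769.
  t=3,j=2: stock 184.2104 → up 202.6314 (V=225.5700), down 162.1052 (V=161.9700). Price 200.2159; hedge Δ=1.5694, bond B=-88.8750.
  t=3,j=3: stock 230.2630 → up 253.2893 (V=111.5100), down 202.6314 (V=225.5700). Price 137.1320; hedge Δ=-2.2516, bond B=655.5865.
  t=2,j=0: stock 133.9712 → up 147.3683 (V=175.2587), down 117.8947 (V=178.4108). Price 169.3446; hedge Δ=-0.1069, bond B=183.6723.
  t=2,j=1: stock 167.4640 → up 184.2104 (V=200.2159), down 147.3683 (V=175.2587). Price 185.9706; hedge Δ=0.6774, bond B=72.5289.
  t=2,j=2: stock 209.3300 → up 230.2630 (V=137.1320), down 184.2104 (V=200.2159). Price 148.4007; hedge Δ=-1.3698, bond B=435.1457.
  t=1,j=0: stock 152.2400 → up 167.4640 (V=185.9706), down 133.9712 (V=169.3446). Price 174.4579; hedge Δ=0.4964, bond B=98.8853.
  t=1,j=1: stock 190.3000 → up 209.3300 (V=148.4007), down 167.4640 (V=185.9706). Price 152.5452; hedge Δ=-0.8974, bond B=323.3175.
  t=0,j=0: stock 173.0000 → up 190.3000 (V=152.5452), down 152.2400 (V=174.4579). Price 152.4244; hedge Δ=-0.5757, bond B=252.0277.
Each (Δ,B) replicates both successor values, so the strategy is self-financing and V0 is arbitrage-free.

(0,0): Delta=-0.5757 Bond=252.0277
(1,0): Delta=0.4964 Bond=98.8853
(1,1): Delta=-0.8974 Bond=323.3175
(2,0): Delta=-0.1069 Bond=183.6723
(2,1): Delta=0.6774 Bond=72.5289
(2,2): Delta=-1.3698 Bond=435.1457
(3,0): Delta=7.1890 Bond=-669.1346
(3,1): Delta=-2.2957 Bond=513.5769
(3,2): Delta=1.5694 Bond=-88.8750
(3,3): Delta=-2.2516 Bond=655.5865
V0=152.4244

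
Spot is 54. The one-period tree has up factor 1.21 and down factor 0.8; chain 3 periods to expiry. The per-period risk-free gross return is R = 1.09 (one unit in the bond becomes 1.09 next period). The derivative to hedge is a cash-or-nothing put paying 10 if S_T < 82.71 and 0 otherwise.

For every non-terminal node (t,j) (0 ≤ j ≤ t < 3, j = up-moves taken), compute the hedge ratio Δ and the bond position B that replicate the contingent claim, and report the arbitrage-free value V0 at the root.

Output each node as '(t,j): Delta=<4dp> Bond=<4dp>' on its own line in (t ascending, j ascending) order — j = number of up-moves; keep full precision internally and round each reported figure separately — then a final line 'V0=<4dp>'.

(0,0): Delta=-0.1902 Bond=15.2598
(1,0): Delta=0.0000 Bond=8.4168
(1,1): Delta=-0.2422 Bond=20.0331
(2,0): Delta=0.0000 Bond=9.1743
(2,1): Delta=0.0000 Bond=9.1743
(2,2): Delta=-0.3085 Bond=27.0754
V0=4.9893

The replicating-portfolio and risk-neutral prices coincide; use p* = (1.09−0.8)/(1.21−0.8) = 0.7073 for the latter.
Payoff layer (t=3): V(3,0)=10.0000, V(3,1)=10.0000, V(3,2)=10.0000, V(3,3)=0.0000
(2,0): S=34.5600. Δ = (V_up−V_dn)/(S_up−S_dn) = (10.0000−10.0000)/(41.8176−27.6480) = 0.0000. V = [p*·10.0000 + (1−p*)·10.0000]/1.09 = 9.1743. B = V − Δ·S = 9.1743.
(2,1): S=52.2720. Δ = (V_up−V_dn)/(S_up−S_dn) = (10.0000−10.0000)/(63.2491−41.8176) = 0.0000. V = [p*·10.0000 + (1−p*)·10.0000]/1.09 = 9.1743. B = V − Δ·S = 9.1743.
(2,2): S=79.0614. Δ = (V_up−V_dn)/(S_up−S_dn) = (0.0000−10.0000)/(95.6643−63.2491) = -0.3085. V = [p*·0.0000 + (1−p*)·10.0000]/1.09 = 2.6852. B = V − Δ·S = 27.0754.
(1,0): S=43.2000. Δ = (V_up−V_dn)/(S_up−S_dn) = (9.1743−9.1743)/(52.2720−34.5600) = 0.0000. V = [p*·9.1743 + (1−p*)·9.1743]/1.09 = 8.4168. B = V − Δ·S = 8.4168.
(1,1): S=65.3400. Δ = (V_up−V_dn)/(S_up−S_dn) = (2.6852−9.1743)/(79.0614−52.2720) = -0.2422. V = [p*·2.6852 + (1−p*)·9.1743]/1.09 = 4.2059. B = V − Δ·S = 20.0331.
(0,0): S=54.0000. Δ = (V_up−V_dn)/(S_up−S_dn) = (4.2059−8.4168)/(65.3400−43.2000) = -0.1902. V = [p*·4.2059 + (1−p*)·8.4168]/1.09 = 4.9893. B = V − Δ·S = 15.2598.
Root portfolio cost Δ·54+B reproduces V0=4.9893.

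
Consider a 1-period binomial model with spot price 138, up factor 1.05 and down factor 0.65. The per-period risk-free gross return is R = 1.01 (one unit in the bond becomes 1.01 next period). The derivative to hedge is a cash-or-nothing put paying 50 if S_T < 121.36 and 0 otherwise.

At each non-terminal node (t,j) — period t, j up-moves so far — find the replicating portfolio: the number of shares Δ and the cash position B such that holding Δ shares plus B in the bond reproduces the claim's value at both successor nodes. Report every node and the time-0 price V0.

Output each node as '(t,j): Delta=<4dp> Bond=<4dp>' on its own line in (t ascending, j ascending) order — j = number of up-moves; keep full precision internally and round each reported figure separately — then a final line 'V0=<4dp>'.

(0,0): Delta=-0.9058 Bond=129.9505
V0=4.9505

The replicating-portfolio and risk-neutral prices coincide; use p* = (1.01−0.65)/(1.05−0.65) = 0.9000 for the latter.
Terminal payoffs: V(1,0)=50.0000, V(1,1)=0.0000
  t=0,j=0: stock 138.0000 → up 144.9000 (V=0.0000), down 89.7000 (V=50.0000). Price 4.9505; hedge Δ=-0.9058, bond B=129.9505.
Self-financing check: at every node Δ·S+B equals the discounted successor values.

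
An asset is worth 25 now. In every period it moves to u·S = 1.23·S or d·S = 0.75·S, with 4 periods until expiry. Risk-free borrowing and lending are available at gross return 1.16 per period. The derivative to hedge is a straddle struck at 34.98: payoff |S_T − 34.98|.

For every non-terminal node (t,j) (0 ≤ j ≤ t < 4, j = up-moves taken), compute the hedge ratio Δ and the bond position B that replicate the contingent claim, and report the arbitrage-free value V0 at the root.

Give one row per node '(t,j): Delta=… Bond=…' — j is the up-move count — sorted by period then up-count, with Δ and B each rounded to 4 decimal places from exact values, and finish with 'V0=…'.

(0,0): Delta=0.4800 Bond=-4.6037
(1,0): Delta=-1.0000 Bond=22.4102
(1,1): Delta=0.6341 Bond=-10.0782
(2,0): Delta=-1.0000 Bond=25.9958
(2,1): Delta=-1.0000 Bond=25.9958
(2,2): Delta=0.8042 Bond=-18.1250
(3,0): Delta=-1.0000 Bond=30.1552
(3,1): Delta=-1.0000 Bond=30.1552
(3,2): Delta=-1.0000 Bond=30.1552
(3,3): Delta=0.9921 Bond=-29.7631
V0=7.3970

No-arbitrage ⇒ martingale measure with p* = (R−d)/(u−d) = 0.8542.
At expiry t=4: V(4,0)=27.0698, V(4,1)=22.0073, V(4,2)=13.7048, V(4,3)=0.0887, V(4,4)=22.2417
(3,0): S=10.5469. Δ = (V_up−V_dn)/(S_up−S_dn) = (22.0073−27.0698)/(12.9727−7.9102) = -1.0000. V = [p*·22.0073 + (1−p*)·27.0698]/1.16 = 19.6083. B = V − Δ·S = 30.1552.
(3,1): S=17.2969. Δ = (V_up−V_dn)/(S_up−S_dn) = (13.7048−22.0073)/(21.2752−12.9727) = -1.0000. V = [p*·13.7048 + (1−p*)·22.0073]/1.16 = 12.8583. B = V − Δ·S = 30.1552.
(3,2): S=28.3669. Δ = (V_up−V_dn)/(S_up−S_dn) = (0.0887−13.7048)/(34.8913−21.2752) = -1.0000. V = [p*·0.0887 + (1−p*)·13.7048]/1.16 = 1.7883. B = V − Δ·S = 30.1552.
(3,3): S=46.5217. Δ = (V_up−V_dn)/(S_up−S_dn) = (22.2417−0.0887)/(57.2217−34.8913) = 0.9921. V = [p*·22.2417 + (1−p*)·0.0887]/1.16 = 16.3888. B = V − Δ·S = -29.7631.
(2,0): S=14.0625. Δ = (V_up−V_dn)/(S_up−S_dn) = (12.8583−19.6083)/(17.2969−10.5469) = -1.0000. V = [p*·12.8583 + (1−p*)·19.6083]/1.16 = 11.9333. B = V − Δ·S = 25.9958.
(2,1): S=23.0625. Δ = (V_up−V_dn)/(S_up−S_dn) = (1.7883−12.8583)/(28.3669−17.2969) = -1.0000. V = [p*·1.7883 + (1−p*)·12.8583]/1.16 = 2.9333. B = V − Δ·S = 25.9958.
(2,2): S=37.8225. Δ = (V_up−V_dn)/(S_up−S_dn) = (16.3888−1.7883)/(46.5217−28.3669) = 0.8042. V = [p*·16.3888 + (1−p*)·1.7883]/1.16 = 12.2927. B = V − Δ·S = -18.1250.
(1,0): S=18.7500. Δ = (V_up−V_dn)/(S_up−S_dn) = (2.9333−11.9333)/(23.0625−14.0625) = -1.0000. V = [p*·2.9333 + (1−p*)·11.9333]/1.16 = 3.6602. B = V − Δ·S = 22.4102.
(1,1): S=30.7500. Δ = (V_up−V_dn)/(S_up−S_dn) = (12.2927−2.9333)/(37.8225−23.0625) = 0.6341. V = [p*·12.2927 + (1−p*)·2.9333]/1.16 = 9.4205. B = V − Δ·S = -10.0782.
(0,0): S=25.0000. Δ = (V_up−V_dn)/(S_up−S_dn) = (9.4205−3.6602)/(30.7500−18.7500) = 0.4800. V = [p*·9.4205 + (1−p*)·3.6602]/1.16 = 7.3970. B = V − Δ·S = -4.6037.
Check: Δ(0,0)·S0 + B(0,0) = 7.3970 = V0.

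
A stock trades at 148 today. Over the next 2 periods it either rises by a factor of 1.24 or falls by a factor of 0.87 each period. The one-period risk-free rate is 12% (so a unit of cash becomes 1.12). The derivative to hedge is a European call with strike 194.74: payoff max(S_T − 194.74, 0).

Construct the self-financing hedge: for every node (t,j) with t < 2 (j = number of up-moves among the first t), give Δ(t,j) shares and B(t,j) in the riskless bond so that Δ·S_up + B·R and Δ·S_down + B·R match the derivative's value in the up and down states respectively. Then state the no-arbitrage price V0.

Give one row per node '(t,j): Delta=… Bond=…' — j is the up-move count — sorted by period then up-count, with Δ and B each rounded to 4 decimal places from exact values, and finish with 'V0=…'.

The replicating-portfolio and risk-neutral prices coincide; use p* = (1.12−0.87)/(1.24−0.87) = 0.6757 for the latter.
Terminal payoffs: V(2,0)=0.0000, V(2,1)=0.0000, V(2,2)=32.8248
  t=1,j=0: stock 128.7600 → up 159.6624 (V=0.0000), down 112.0212 (V=0.0000). Price 0.0000; hedge Δ=0.0000, bond B=0.0000.
  t=1,j=1: stock 183.5200 → up 227.5648 (V=32.8248), down 159.6624 (V=0.0000). Price 19.8026; hedge Δ=0.4834, bond B=-68.9131.
  t=0,j=0: stock 148.0000 → up 183.5200 (V=19.8026), down 128.7600 (V=0.0000). Price 11.9466; hedge Δ=0.3616, bond B=-41.5740.
Each (Δ,B) replicates both successor values, so the strategy is self-financing and V0 is arbitrage-free.

(0,0): Delta=0.3616 Bond=-41.5740
(1,0): Delta=0.0000 Bond=0.0000
(1,1): Delta=0.4834 Bond=-68.9131
V0=11.9466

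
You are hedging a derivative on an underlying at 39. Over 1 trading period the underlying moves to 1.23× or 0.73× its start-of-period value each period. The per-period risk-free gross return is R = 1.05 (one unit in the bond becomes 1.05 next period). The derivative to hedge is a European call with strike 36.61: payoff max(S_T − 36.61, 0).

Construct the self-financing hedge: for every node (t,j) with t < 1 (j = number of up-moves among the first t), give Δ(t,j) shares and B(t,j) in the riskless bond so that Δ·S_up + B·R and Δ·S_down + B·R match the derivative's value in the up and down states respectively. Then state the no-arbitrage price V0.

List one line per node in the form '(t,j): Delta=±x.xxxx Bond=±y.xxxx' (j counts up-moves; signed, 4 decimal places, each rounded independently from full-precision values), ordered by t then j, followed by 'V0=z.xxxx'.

Since d<R<u, set p* = (R−d)/(u−d) = 0.6400; price each node as the discounted p*-expectation of its children.
Payoff layer (t=1): V(1,0)=0.0000, V(1,1)=11.3600
Node (0,0) S=39.0000: V=(p*·11.3600+(1−p*)·0.0000)/1.05=6.9242; Δ=(11.3600−0.0000)/(47.9700−28.4700)=0.5826; B=V−Δ·S=-15.7958
Self-financing check: at every node Δ·S+B equals the discounted successor values.

(0,0): Delta=0.5826 Bond=-15.7958
V0=6.9242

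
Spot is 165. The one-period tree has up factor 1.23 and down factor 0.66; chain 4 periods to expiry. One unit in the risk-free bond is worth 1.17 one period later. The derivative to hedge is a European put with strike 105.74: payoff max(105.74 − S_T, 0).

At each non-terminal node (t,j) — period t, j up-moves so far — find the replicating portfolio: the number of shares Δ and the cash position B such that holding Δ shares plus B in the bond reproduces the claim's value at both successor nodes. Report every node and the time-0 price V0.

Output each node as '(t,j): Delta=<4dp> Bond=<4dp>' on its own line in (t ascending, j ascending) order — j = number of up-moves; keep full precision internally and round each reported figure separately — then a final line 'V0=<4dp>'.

(0,0): Delta=-0.0096 Bond=1.6890
(1,0): Delta=-0.1086 Bond=12.7593
(1,1): Delta=-0.0033 Bond=0.7075
(2,0): Delta=-0.9440 Bond=74.9754
(2,1): Delta=-0.0558 Bond=7.8640
(2,2): Delta=0.0000 Bond=0.0000
(3,0): Delta=-1.0000 Bond=90.3761
(3,1): Delta=-0.9405 Bond=87.4089
(3,2): Delta=0.0000 Bond=0.0000
(3,3): Delta=0.0000 Bond=0.0000
V0=0.1104

No-arbitrage ⇒ martingale measure with p* = (R−d)/(u−d) = 0.8947.
Payoff layer (t=4): V(4,0)=74.4317, V(4,1)=47.3927, V(4,2)=0.0000, V(4,3)=0.0000, V(4,4)=0.0000
(3,0): S=47.4368. Δ = (V_up−V_dn)/(S_up−S_dn) = (47.3927−74.4317)/(58.3473−31.3083) = -1.0000. V = [p*·47.3927 + (1−p*)·74.4317]/1.17 = 42.9392. B = V − Δ·S = 90.3761.
(3,1): S=88.4050. Δ = (V_up−V_dn)/(S_up−S_dn) = (0.0000−47.3927)/(108.7382−58.3473) = -0.9405. V = [p*·0.0000 + (1−p*)·47.3927]/1.17 = 4.2638. B = V − Δ·S = 87.4089.
(3,2): S=164.7548. Δ = (V_up−V_dn)/(S_up−S_dn) = (0.0000−0.0000)/(202.6484−108.7382) = 0.0000. V = [p*·0.0000 + (1−p*)·0.0000]/1.17 = 0.0000. B = V − Δ·S = 0.0000.
(3,3): S=307.0431. Δ = (V_up−V_dn)/(S_up−S_dn) = (0.0000−0.0000)/(377.6630−202.6484) = 0.0000. V = [p*·0.0000 + (1−p*)·0.0000]/1.17 = 0.0000. B = V − Δ·S = 0.0000.
(2,0): S=71.8740. Δ = (V_up−V_dn)/(S_up−S_dn) = (4.2638−42.9392)/(88.4050−47.4368) = -0.9440. V = [p*·4.2638 + (1−p*)·42.9392]/1.17 = 7.1239. B = V − Δ·S = 74.9754.
(2,1): S=133.9470. Δ = (V_up−V_dn)/(S_up−S_dn) = (0.0000−4.2638)/(164.7548−88.4050) = -0.0558. V = [p*·0.0000 + (1−p*)·4.2638]/1.17 = 0.3836. B = V − Δ·S = 7.8640.
(2,2): S=249.6285. Δ = (V_up−V_dn)/(S_up−S_dn) = (0.0000−0.0000)/(307.0431−164.7548) = 0.0000. V = [p*·0.0000 + (1−p*)·0.0000]/1.17 = 0.0000. B = V − Δ·S = 0.0000.
(1,0): S=108.9000. Δ = (V_up−V_dn)/(S_up−S_dn) = (0.3836−7.1239)/(133.9470−71.8740) = -0.1086. V = [p*·0.3836 + (1−p*)·7.1239]/1.17 = 0.9343. B = V − Δ·S = 12.7593.
(1,1): S=202.9500. Δ = (V_up−V_dn)/(S_up−S_dn) = (0.0000−0.3836)/(249.6285−133.9470) = -0.0033. V = [p*·0.0000 + (1−p*)·0.3836]/1.17 = 0.0345. B = V − Δ·S = 0.7075.
(0,0): S=165.0000. Δ = (V_up−V_dn)/(S_up−S_dn) = (0.0345−0.9343)/(202.9500−108.9000) = -0.0096. V = [p*·0.0345 + (1−p*)·0.9343]/1.17 = 0.1104. B = V − Δ·S = 1.6890.
Root portfolio cost Δ·165+B reproduces V0=0.1104.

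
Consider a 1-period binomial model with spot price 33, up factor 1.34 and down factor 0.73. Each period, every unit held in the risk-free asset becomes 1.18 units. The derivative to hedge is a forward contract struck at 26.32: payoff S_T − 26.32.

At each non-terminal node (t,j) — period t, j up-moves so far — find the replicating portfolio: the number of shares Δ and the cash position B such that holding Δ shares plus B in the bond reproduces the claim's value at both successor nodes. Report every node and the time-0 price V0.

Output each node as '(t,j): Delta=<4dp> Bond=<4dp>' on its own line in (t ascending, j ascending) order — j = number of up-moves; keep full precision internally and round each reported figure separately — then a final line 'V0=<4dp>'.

Since d<R<u, set p* = (R−d)/(u−d) = 0.7377; price each node as the discounted p*-expectation of its children.
Terminal payoffs: V(1,0)=-2.2300, V(1,1)=17.9000
Node (0,0) S=33.0000: V=(p*·17.9000+(1−p*)·-2.2300)/1.18=10.6949; Δ=(17.9000−-2.2300)/(44.2200−24.0900)=1.0000; B=V−Δ·S=-22.3051
Check: Δ(0,0)·S0 + B(0,0) = 10.6949 = V0.

(0,0): Delta=1.0000 Bond=-22.3051
V0=10.6949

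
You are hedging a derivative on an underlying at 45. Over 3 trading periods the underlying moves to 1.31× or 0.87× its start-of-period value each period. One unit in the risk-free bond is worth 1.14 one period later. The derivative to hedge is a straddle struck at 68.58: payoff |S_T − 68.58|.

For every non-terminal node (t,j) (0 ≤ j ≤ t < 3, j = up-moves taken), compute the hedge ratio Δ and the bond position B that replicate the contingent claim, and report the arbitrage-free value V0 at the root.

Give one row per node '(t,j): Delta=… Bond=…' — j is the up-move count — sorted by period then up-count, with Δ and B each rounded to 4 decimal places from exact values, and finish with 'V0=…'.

(0,0): Delta=-0.0464 Bond=13.5397
(1,0): Delta=-1.0000 Bond=52.7701
(1,1): Delta=0.3524 Bond=-8.0719
(2,0): Delta=-1.0000 Bond=60.1579
(2,1): Delta=-1.0000 Bond=60.1579
(2,2): Delta=0.9179 Bond=-52.8731
V0=11.4533

The replicating-portfolio and risk-neutral prices coincide; use p* = (1.14−0.87)/(1.31−0.87) = 0.6136 for the latter.
At expiry t=3: V(3,0)=38.9474, V(3,1)=23.9607, V(3,2)=1.3947, V(3,3)=32.5841
Node (2,0) S=34.0605: V=(p*·23.9607+(1−p*)·38.9474)/1.14=26.0974; Δ=(23.9607−38.9474)/(44.6193−29.6326)=-1.0000; B=V−Δ·S=60.1579
Node (2,1) S=51.2865: V=(p*·1.3947+(1−p*)·23.9607)/1.14=8.8714; Δ=(1.3947−23.9607)/(67.1853−44.6193)=-1.0000; B=V−Δ·S=60.1579
Node (2,2) S=77.2245: V=(p*·32.5841+(1−p*)·1.3947)/1.14=18.0120; Δ=(32.5841−1.3947)/(101.1641−67.1853)=0.9179; B=V−Δ·S=-52.8731
Node (1,0) S=39.1500: V=(p*·8.8714+(1−p*)·26.0974)/1.14=13.6201; Δ=(8.8714−26.0974)/(51.2865−34.0605)=-1.0000; B=V−Δ·S=52.7701
Node (1,1) S=58.9500: V=(p*·18.0120+(1−p*)·8.8714)/1.14=12.7021; Δ=(18.0120−8.8714)/(77.2245−51.2865)=0.3524; B=V−Δ·S=-8.0719
Node (0,0) S=45.0000: V=(p*·12.7021+(1−p*)·13.6201)/1.14=11.4533; Δ=(12.7021−13.6201)/(58.9500−39.1500)=-0.0464; B=V−Δ·S=13.5397
Each (Δ,B) replicates both successor values, so the strategy is self-financing and V0 is arbitrage-free.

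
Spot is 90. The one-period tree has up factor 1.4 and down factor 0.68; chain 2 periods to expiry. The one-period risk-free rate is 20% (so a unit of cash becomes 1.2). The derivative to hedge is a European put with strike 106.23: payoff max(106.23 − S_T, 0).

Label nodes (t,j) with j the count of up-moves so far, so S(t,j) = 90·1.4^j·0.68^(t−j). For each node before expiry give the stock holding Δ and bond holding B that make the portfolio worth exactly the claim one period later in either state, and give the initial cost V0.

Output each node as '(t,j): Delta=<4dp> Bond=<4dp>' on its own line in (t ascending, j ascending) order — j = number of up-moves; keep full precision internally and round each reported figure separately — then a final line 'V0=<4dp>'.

(0,0): Delta=-0.3483 Bond=40.5327
(1,0): Delta=-1.0000 Bond=88.5250
(1,1): Delta=-0.2265 Bond=33.2986
V0=9.1882

Under the risk-neutral measure, an up-move has probability p* = (R−d)/(u−d) = 0.7222 and values discount at R = 1.2.
Payoff layer (t=2): V(2,0)=64.6140, V(2,1)=20.5500, V(2,2)=0.0000
  t=1,j=0: stock 61.2000 → up 85.6800 (V=20.5500), down 41.6160 (V=64.6140). Price 27.3250; hedge Δ=-1.0000, bond B=88.5250.
  t=1,j=1: stock 126.0000 → up 176.4000 (V=0.0000), down 85.6800 (V=20.5500). Price 4.7569; hedge Δ=-0.2265, bond B=33.2986.
  t=0,j=0: stock 90.0000 → up 126.0000 (V=4.7569), down 61.2000 (V=27.3250). Price 9.1882; hedge Δ=-0.3483, bond B=40.5327.
Self-financing check: at every node Δ·S+B equals the discounted successor values.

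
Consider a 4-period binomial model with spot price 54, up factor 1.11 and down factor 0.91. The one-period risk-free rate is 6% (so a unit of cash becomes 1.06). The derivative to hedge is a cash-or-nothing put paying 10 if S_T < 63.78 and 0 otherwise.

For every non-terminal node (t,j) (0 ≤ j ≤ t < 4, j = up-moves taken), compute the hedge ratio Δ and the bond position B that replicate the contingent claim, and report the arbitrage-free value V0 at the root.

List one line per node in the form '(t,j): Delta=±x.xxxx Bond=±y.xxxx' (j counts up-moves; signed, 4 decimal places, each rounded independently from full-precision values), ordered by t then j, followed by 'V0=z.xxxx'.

The replicating-portfolio and risk-neutral prices coincide; use p* = (1.06−0.91)/(1.11−0.91) = 0.7500 for the latter.
Terminal payoffs: V(4,0)=10.0000, V(4,1)=10.0000, V(4,2)=10.0000, V(4,3)=0.0000, V(4,4)=0.0000
  t=3,j=0: stock 40.6928 → up 45.1690 (V=10.0000), down 37.0305 (V=10.0000). Price 9.4340; hedge Δ=0.0000, bond B=9.4340.
  t=3,j=1: stock 49.6363 → up 55.0963 (V=10.0000), down 45.1690 (V=10.0000). Price 9.4340; hedge Δ=0.0000, bond B=9.4340.
  t=3,j=2: stock 60.5454 → up 67.2054 (V=0.0000), down 55.0963 (V=10.0000). Price 2.3585; hedge Δ=-0.8258, bond B=52.3585.
  t=3,j=3: stock 73.8521 → up 81.9758 (V=0.0000), down 67.2054 (V=0.0000). Price 0.0000; hedge Δ=0.0000, bond B=0.0000.
  t=2,j=0: stock 44.7174 → up 49.6363 (V=9.4340), down 40.6928 (V=9.4340). Price 8.9000; hedge Δ=0.0000, bond B=8.9000.
  t=2,j=1: stock 54.5454 → up 60.5454 (V=2.3585), down 49.6363 (V=9.4340). Price 3.8937; hedge Δ=-0.6486, bond B=39.2711.
  t=2,j=2: stock 66.5334 → up 73.8521 (V=0.0000), down 60.5454 (V=2.3585). Price 0.5562; hedge Δ=-0.1772, bond B=12.3487.
  t=1,j=0: stock 49.1400 → up 54.5454 (V=3.8937), down 44.7174 (V=8.9000). Price 4.8540; hedge Δ=-0.5094, bond B=29.8852.
  t=1,j=1: stock 59.9400 → up 66.5334 (V=0.5562), down 54.5454 (V=3.8937). Price 1.3119; hedge Δ=-0.2784, bond B=17.9993.
  t=0,j=0: stock 54.0000 → up 59.9400 (V=1.3119), down 49.1400 (V=4.8540). Price 2.0731; hedge Δ=-0.3280, bond B=19.7838.
Self-financing check: at every node Δ·S+B equals the discounted successor values.

(0,0): Delta=-0.3280 Bond=19.7838
(1,0): Delta=-0.5094 Bond=29.8852
(1,1): Delta=-0.2784 Bond=17.9993
(2,0): Delta=0.0000 Bond=8.9000
(2,1): Delta=-0.6486 Bond=39.2711
(2,2): Delta=-0.1772 Bond=12.3487
(3,0): Delta=0.0000 Bond=9.4340
(3,1): Delta=0.0000 Bond=9.4340
(3,2): Delta=-0.8258 Bond=52.3585
(3,3): Delta=0.0000 Bond=0.0000
V0=2.0731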